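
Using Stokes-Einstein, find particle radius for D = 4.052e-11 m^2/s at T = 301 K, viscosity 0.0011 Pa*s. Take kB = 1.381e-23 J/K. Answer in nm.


Stokes-Einstein: R = kB*T / (6*pi*eta*D)
R = 1.381e-23 * 301 / (6 * pi * 0.0011 * 4.052e-11)
R = 4.94763e-09 m = 4.95 nm

4.95


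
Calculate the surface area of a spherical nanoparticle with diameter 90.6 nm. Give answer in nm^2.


Radius r = 90.6/2 = 45.3 nm
Surface area SA = 4 * pi * r^2
SA = 4 * pi * (45.3)^2
SA = 25787.32 nm^2

25787.32


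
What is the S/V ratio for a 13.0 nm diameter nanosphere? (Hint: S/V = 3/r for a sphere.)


Radius r = 13.0/2 = 6.5 nm
S/V = 3 / r = 3 / 6.5
S/V = 0.4615 nm^-1

0.4615


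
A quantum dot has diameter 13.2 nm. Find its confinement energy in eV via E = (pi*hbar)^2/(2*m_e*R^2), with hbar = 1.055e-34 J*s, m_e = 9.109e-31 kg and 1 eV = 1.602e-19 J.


Radius R = 13.2/2 = 6.6 nm = 6.6e-09 m
E = (pi * 1.055e-34)^2 / (2 * 9.109e-31 * (6.6e-09)^2)
E(J) = 1.38425e-21
E = E(J) / 1.602e-19 = 0.0086 eV

0.0086


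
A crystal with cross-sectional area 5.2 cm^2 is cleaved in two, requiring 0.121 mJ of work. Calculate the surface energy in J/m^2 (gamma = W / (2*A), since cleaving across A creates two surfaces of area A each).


Convert: A = 5.2 cm^2 = 0.00052 m^2, W = 0.121 mJ = 0.000121 J
Cleaving exposes two faces of area A, so total new surface = 2*A and gamma = W / (2*A)
gamma = 0.000121 / (2 * 0.00052)
gamma = 0.116 J/m^2

0.116


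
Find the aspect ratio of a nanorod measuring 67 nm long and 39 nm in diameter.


Aspect ratio AR = length / diameter
AR = 67 / 39
AR = 1.72

1.72


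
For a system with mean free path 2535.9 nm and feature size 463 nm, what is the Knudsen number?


Knudsen number Kn = lambda / L
Kn = 2535.9 / 463
Kn = 5.4771

5.4771


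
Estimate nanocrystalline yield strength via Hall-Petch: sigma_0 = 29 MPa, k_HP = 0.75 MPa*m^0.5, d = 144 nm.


d = 144 nm = 1.44e-07 m
sqrt(d) = 0.0003794733
Hall-Petch contribution = k / sqrt(d) = 0.75 / 0.0003794733 = 1976.4 MPa
sigma = sigma_0 + k/sqrt(d) = 29 + 1976.4 = 2005.4 MPa

2005.4


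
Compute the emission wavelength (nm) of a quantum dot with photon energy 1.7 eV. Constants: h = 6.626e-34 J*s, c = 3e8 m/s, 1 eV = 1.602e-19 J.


Convert energy: E = 1.7 eV = 1.7 * 1.602e-19 = 2.7234e-19 J
lambda = h*c / E = 6.626e-34 * 3e8 / 2.7234e-19
lambda = 7.29896e-07 m = 729.9 nm

729.9


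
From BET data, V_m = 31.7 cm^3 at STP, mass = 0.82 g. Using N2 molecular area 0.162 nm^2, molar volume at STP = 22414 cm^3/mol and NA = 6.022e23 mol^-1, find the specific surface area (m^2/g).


Number of moles in monolayer = V_m / 22414 = 31.7 / 22414 = 0.00141429
Number of molecules = moles * NA = 0.00141429 * 6.022e23
SA = molecules * sigma / mass
SA = (31.7 / 22414) * 6.022e23 * 0.162e-18 / 0.82
SA = 168.3 m^2/g

168.3


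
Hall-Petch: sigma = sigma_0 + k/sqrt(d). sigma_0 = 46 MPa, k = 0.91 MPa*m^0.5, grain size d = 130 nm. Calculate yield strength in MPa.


d = 130 nm = 1.3e-07 m
sqrt(d) = 0.0003605551
Hall-Petch contribution = k / sqrt(d) = 0.91 / 0.0003605551 = 2523.9 MPa
sigma = sigma_0 + k/sqrt(d) = 46 + 2523.9 = 2569.9 MPa

2569.9


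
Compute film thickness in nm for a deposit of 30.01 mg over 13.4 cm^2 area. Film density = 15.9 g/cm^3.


Convert: m = 30.01 mg = 3.0010e-05 kg, A = 13.4 cm^2 = 1.3400e-03 m^2, rho = 15.9 g/cm^3 = 15900 kg/m^3
t = m / (A * rho)
t = 3.0010e-05 / (1.3400e-03 * 15900)
t = 1.4085e-06 m = 1408.5 nm

1408.5


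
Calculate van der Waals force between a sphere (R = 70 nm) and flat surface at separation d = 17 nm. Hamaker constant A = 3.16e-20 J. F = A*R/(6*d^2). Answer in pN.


Convert to SI: R = 70 nm = 7e-08 m, d = 17 nm = 1.7e-08 m
F = A * R / (6 * d^2)
F = 3.16e-20 * 7e-08 / (6 * (1.7e-08)^2)
F = 1.27566e-12 N = 1.276 pN

1.276


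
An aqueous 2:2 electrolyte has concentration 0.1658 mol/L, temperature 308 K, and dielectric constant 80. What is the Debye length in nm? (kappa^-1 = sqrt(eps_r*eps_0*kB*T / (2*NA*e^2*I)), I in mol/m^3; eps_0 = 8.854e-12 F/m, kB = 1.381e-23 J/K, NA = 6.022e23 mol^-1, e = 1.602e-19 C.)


Ionic strength I = 0.1658 * 2^2 * 1000 = 663.2 mol/m^3
kappa^-1 = sqrt(80 * 8.854e-12 * 1.381e-23 * 308 / (2 * 6.022e23 * (1.602e-19)^2 * 663.2))
kappa^-1 = 0.383 nm

0.383


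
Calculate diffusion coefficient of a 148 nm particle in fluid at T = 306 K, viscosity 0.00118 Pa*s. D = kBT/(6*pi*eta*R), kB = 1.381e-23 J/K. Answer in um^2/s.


Radius R = 148/2 = 74 nm = 7.4e-08 m
D = kB*T / (6*pi*eta*R)
D = 1.381e-23 * 306 / (6 * pi * 0.00118 * 7.4e-08)
D = 2.56744e-12 m^2/s = 2.567 um^2/s

2.567


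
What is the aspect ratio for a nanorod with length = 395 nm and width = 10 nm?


Aspect ratio AR = length / diameter
AR = 395 / 10
AR = 39.5

39.5


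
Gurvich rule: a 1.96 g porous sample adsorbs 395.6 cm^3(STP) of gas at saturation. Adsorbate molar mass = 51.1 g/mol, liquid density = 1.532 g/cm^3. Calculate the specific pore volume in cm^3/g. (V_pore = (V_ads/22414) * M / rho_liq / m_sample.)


Moles adsorbed n = V_ads / 22414 = 395.6 / 22414 = 1.764968e-02 mol
Liquid volume V_liq = n * M / rho_liq = 1.764968e-02 * 51.1 / 1.532 = 0.58871 cm^3
Specific pore volume V_pore = V_liq / m_sample = 0.58871 / 1.96
V_pore = 0.3004 cm^3/g

0.3004


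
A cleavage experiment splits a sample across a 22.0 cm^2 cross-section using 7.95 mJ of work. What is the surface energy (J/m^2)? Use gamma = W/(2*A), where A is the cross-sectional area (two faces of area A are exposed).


Convert: A = 22.0 cm^2 = 0.0022 m^2, W = 7.95 mJ = 0.00795 J
Cleaving exposes two faces of area A, so total new surface = 2*A and gamma = W / (2*A)
gamma = 0.00795 / (2 * 0.0022)
gamma = 1.807 J/m^2

1.807


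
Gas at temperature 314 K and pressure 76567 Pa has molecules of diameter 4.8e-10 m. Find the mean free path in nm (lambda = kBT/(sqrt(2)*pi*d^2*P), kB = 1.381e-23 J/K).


Mean free path: lambda = kB*T / (sqrt(2) * pi * d^2 * P)
lambda = 1.381e-23 * 314 / (sqrt(2) * pi * (4.8e-10)^2 * 76567)
lambda = 5.53266e-08 m
lambda = 55.33 nm

55.33


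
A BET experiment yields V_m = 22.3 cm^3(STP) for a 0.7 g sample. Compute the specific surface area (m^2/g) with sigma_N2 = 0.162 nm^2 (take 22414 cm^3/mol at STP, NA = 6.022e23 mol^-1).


Number of moles in monolayer = V_m / 22414 = 22.3 / 22414 = 0.00099491
Number of molecules = moles * NA = 0.00099491 * 6.022e23
SA = molecules * sigma / mass
SA = (22.3 / 22414) * 6.022e23 * 0.162e-18 / 0.7
SA = 138.7 m^2/g

138.7


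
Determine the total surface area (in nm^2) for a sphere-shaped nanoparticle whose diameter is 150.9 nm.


Radius r = 150.9/2 = 75.45 nm
Surface area SA = 4 * pi * r^2
SA = 4 * pi * (75.45)^2
SA = 71536.61 nm^2

71536.61


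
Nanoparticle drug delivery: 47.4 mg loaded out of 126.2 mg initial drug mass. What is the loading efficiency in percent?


Drug loading efficiency = (drug loaded / drug initial) * 100
DLE = 47.4 / 126.2 * 100
DLE = 0.3756 * 100
DLE = 37.56%

37.56


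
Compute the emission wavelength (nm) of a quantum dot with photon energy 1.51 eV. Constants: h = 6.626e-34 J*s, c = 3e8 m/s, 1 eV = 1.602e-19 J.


Convert energy: E = 1.51 eV = 1.51 * 1.602e-19 = 2.41902e-19 J
lambda = h*c / E = 6.626e-34 * 3e8 / 2.41902e-19
lambda = 8.21738e-07 m = 821.7 nm

821.7


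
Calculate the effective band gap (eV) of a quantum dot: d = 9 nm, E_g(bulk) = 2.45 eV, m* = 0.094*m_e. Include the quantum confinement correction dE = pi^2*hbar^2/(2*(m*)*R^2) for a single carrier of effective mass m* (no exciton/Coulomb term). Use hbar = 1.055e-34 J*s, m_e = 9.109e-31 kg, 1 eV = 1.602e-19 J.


Radius R = 9/2 nm = 4.5e-09 m
Confinement energy dE = pi^2 * hbar^2 / (2 * m_eff * m_e * R^2)
dE = pi^2 * (1.055e-34)^2 / (2 * 0.094 * 9.109e-31 * (4.5e-09)^2) J, divided by 1.602e-19 J/eV
dE = 0.1977 eV
Total band gap = E_g(bulk) + dE = 2.45 + 0.1977 = 2.6477 eV

2.6477


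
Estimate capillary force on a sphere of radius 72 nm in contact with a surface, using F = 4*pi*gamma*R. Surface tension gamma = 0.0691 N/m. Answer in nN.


Convert radius: R = 72 nm = 7.2e-08 m
F = 4 * pi * gamma * R
F = 4 * pi * 0.0691 * 7.2e-08
F = 6.25202e-08 N = 62.5202 nN

62.5202


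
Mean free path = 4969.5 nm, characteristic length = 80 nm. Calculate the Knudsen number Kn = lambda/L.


Knudsen number Kn = lambda / L
Kn = 4969.5 / 80
Kn = 62.1187

62.1187


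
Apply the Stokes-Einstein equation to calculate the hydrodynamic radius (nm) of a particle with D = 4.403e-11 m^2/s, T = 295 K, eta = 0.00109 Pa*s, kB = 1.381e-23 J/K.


Stokes-Einstein: R = kB*T / (6*pi*eta*D)
R = 1.381e-23 * 295 / (6 * pi * 0.00109 * 4.403e-11)
R = 4.50339e-09 m = 4.5 nm

4.5


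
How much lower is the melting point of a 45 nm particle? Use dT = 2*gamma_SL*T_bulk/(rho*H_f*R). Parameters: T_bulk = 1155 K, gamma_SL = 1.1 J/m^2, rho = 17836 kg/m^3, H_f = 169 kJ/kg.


Radius R = 45/2 = 22.5 nm = 2.25e-08 m
Convert H_f = 169 kJ/kg = 169000 J/kg
dT = 2 * gamma_SL * T_bulk / (rho * H_f * R)
dT = 2 * 1.1 * 1155 / (17836 * 169000 * 2.25e-08)
dT = 37.5 K

37.5


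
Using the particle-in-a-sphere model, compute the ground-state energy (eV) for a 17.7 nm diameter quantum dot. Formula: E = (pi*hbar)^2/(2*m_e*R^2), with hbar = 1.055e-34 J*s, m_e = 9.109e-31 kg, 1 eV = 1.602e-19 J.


Radius R = 17.7/2 = 8.85 nm = 8.85e-09 m
E = (pi * 1.055e-34)^2 / (2 * 9.109e-31 * (8.85e-09)^2)
E(J) = 7.6987e-22
E = E(J) / 1.602e-19 = 0.0048 eV

0.0048


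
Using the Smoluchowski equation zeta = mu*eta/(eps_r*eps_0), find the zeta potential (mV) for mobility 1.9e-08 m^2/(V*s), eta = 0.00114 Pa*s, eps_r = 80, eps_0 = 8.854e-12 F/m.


Smoluchowski equation: zeta = mu * eta / (eps_r * eps_0)
zeta = 1.9e-08 * 0.00114 / (80 * 8.854e-12)
zeta = 0.030579 V = 30.58 mV

30.58


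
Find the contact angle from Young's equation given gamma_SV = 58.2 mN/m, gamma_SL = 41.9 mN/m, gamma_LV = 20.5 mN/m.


cos(theta) = (gamma_SV - gamma_SL) / gamma_LV
cos(theta) = (58.2 - 41.9) / 20.5
cos(theta) = 0.795122
theta = arccos(0.795122) = 37.33 degrees

37.33


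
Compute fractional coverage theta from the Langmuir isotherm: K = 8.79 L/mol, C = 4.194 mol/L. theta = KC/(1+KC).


Langmuir isotherm: theta = K*C / (1 + K*C)
K*C = 8.79 * 4.194 = 36.86526
theta = 36.86526 / (1 + 36.86526) = 36.86526 / 37.86526
theta = 0.9736

0.9736


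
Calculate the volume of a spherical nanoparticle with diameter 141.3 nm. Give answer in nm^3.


Radius r = 141.3/2 = 70.65 nm
Volume V = (4/3) * pi * r^3
V = (4/3) * pi * (70.65)^3
V = 1477151.73 nm^3

1477151.73


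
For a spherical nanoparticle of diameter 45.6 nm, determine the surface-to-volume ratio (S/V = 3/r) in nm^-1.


Radius r = 45.6/2 = 22.8 nm
S/V = 3 / r = 3 / 22.8
S/V = 0.1316 nm^-1

0.1316


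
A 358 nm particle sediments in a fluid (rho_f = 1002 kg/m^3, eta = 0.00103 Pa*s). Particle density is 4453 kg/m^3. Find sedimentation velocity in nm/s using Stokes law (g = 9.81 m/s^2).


Radius R = 358/2 nm = 1.79e-07 m
Density difference = 4453 - 1002 = 3451 kg/m^3
v = 2 * R^2 * (rho_p - rho_f) * g / (9 * eta)
v = 2 * (1.79e-07)^2 * 3451 * 9.81 / (9 * 0.00103)
v = 2.34029e-07 m/s = 234.0293 nm/s

234.0293


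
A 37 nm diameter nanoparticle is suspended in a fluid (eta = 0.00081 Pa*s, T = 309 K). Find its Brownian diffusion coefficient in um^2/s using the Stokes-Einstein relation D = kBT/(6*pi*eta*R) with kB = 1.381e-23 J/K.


Radius R = 37/2 = 18.5 nm = 1.85e-08 m
D = kB*T / (6*pi*eta*R)
D = 1.381e-23 * 309 / (6 * pi * 0.00081 * 1.85e-08)
D = 1.51076e-11 m^2/s = 15.108 um^2/s

15.108


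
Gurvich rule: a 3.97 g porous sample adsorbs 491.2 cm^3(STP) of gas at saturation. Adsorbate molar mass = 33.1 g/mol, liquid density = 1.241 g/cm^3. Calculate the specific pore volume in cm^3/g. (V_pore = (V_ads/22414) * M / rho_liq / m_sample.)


Moles adsorbed n = V_ads / 22414 = 491.2 / 22414 = 2.191487e-02 mol
Liquid volume V_liq = n * M / rho_liq = 2.191487e-02 * 33.1 / 1.241 = 0.58451 cm^3
Specific pore volume V_pore = V_liq / m_sample = 0.58451 / 3.97
V_pore = 0.1472 cm^3/g

0.1472


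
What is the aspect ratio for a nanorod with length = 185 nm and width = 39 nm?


Aspect ratio AR = length / diameter
AR = 185 / 39
AR = 4.74

4.74


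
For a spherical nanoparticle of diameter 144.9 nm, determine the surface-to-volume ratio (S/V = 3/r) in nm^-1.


Radius r = 144.9/2 = 72.45 nm
S/V = 3 / r = 3 / 72.45
S/V = 0.0414 nm^-1

0.0414


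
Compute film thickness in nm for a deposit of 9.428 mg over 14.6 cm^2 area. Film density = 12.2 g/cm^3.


Convert: m = 9.428 mg = 9.4280e-06 kg, A = 14.6 cm^2 = 1.4600e-03 m^2, rho = 12.2 g/cm^3 = 12200 kg/m^3
t = m / (A * rho)
t = 9.4280e-06 / (1.4600e-03 * 12200)
t = 5.2931e-07 m = 529.3 nm

529.3


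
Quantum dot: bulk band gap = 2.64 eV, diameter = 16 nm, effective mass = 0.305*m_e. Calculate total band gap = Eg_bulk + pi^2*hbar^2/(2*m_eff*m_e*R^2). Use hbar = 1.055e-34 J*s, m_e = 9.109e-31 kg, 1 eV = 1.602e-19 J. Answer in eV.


Radius R = 16/2 nm = 8e-09 m
Confinement energy dE = pi^2 * hbar^2 / (2 * m_eff * m_e * R^2)
dE = pi^2 * (1.055e-34)^2 / (2 * 0.305 * 9.109e-31 * (8e-09)^2) J, divided by 1.602e-19 J/eV
dE = 0.0193 eV
Total band gap = E_g(bulk) + dE = 2.64 + 0.0193 = 2.6593 eV

2.6593


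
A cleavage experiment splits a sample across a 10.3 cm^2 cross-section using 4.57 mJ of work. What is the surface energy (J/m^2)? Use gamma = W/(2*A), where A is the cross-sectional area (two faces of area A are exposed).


Convert: A = 10.3 cm^2 = 0.00103 m^2, W = 4.57 mJ = 0.00457 J
Cleaving exposes two faces of area A, so total new surface = 2*A and gamma = W / (2*A)
gamma = 0.00457 / (2 * 0.00103)
gamma = 2.218 J/m^2

2.218


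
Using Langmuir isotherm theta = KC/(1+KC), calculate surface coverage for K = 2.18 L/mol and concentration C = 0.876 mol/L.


Langmuir isotherm: theta = K*C / (1 + K*C)
K*C = 2.18 * 0.876 = 1.90968
theta = 1.90968 / (1 + 1.90968) = 1.90968 / 2.90968
theta = 0.6563

0.6563


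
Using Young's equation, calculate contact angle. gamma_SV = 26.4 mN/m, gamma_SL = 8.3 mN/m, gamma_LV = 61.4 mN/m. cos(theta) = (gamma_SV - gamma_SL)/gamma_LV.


cos(theta) = (gamma_SV - gamma_SL) / gamma_LV
cos(theta) = (26.4 - 8.3) / 61.4
cos(theta) = 0.294788
theta = arccos(0.294788) = 72.86 degrees

72.86


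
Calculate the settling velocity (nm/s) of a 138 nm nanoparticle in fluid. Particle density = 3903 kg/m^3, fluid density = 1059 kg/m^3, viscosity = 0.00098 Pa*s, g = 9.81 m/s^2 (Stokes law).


Radius R = 138/2 nm = 6.9e-08 m
Density difference = 3903 - 1059 = 2844 kg/m^3
v = 2 * R^2 * (rho_p - rho_f) * g / (9 * eta)
v = 2 * (6.9e-08)^2 * 2844 * 9.81 / (9 * 0.00098)
v = 3.01202e-08 m/s = 30.1202 nm/s

30.1202


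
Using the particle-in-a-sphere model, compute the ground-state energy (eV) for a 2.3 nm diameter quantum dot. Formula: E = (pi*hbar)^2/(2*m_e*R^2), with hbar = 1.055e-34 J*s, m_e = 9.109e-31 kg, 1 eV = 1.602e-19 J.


Radius R = 2.3/2 = 1.15 nm = 1.15e-09 m
E = (pi * 1.055e-34)^2 / (2 * 9.109e-31 * (1.15e-09)^2)
E(J) = 4.55941e-20
E = E(J) / 1.602e-19 = 0.2846 eV

0.2846


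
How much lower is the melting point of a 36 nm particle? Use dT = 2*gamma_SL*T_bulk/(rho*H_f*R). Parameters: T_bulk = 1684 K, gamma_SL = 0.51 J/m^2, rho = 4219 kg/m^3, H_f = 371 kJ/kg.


Radius R = 36/2 = 18 nm = 1.8e-08 m
Convert H_f = 371 kJ/kg = 371000 J/kg
dT = 2 * gamma_SL * T_bulk / (rho * H_f * R)
dT = 2 * 0.51 * 1684 / (4219 * 371000 * 1.8e-08)
dT = 61.0 K

61.0


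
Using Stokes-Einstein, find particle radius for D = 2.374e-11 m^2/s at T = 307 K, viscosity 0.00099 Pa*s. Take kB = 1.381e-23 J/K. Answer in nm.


Stokes-Einstein: R = kB*T / (6*pi*eta*D)
R = 1.381e-23 * 307 / (6 * pi * 0.00099 * 2.374e-11)
R = 9.57007e-09 m = 9.57 nm

9.57


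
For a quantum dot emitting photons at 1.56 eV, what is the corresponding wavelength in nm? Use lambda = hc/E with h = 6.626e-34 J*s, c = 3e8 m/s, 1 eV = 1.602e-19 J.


Convert energy: E = 1.56 eV = 1.56 * 1.602e-19 = 2.49912e-19 J
lambda = h*c / E = 6.626e-34 * 3e8 / 2.49912e-19
lambda = 7.954e-07 m = 795.4 nm

795.4


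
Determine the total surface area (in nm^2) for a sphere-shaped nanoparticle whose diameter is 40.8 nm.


Radius r = 40.8/2 = 20.4 nm
Surface area SA = 4 * pi * r^2
SA = 4 * pi * (20.4)^2
SA = 5229.62 nm^2

5229.62


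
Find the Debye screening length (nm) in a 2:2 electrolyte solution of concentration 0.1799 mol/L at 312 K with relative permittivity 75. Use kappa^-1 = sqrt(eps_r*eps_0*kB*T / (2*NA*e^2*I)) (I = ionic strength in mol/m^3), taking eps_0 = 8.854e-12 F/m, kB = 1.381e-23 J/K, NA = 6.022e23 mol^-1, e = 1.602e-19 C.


Ionic strength I = 0.1799 * 2^2 * 1000 = 719.6 mol/m^3
kappa^-1 = sqrt(75 * 8.854e-12 * 1.381e-23 * 312 / (2 * 6.022e23 * (1.602e-19)^2 * 719.6))
kappa^-1 = 0.359 nm

0.359


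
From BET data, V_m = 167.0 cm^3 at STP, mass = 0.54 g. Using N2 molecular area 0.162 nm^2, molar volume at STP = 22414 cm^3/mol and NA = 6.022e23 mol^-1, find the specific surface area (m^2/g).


Number of moles in monolayer = V_m / 22414 = 167.0 / 22414 = 0.0074507
Number of molecules = moles * NA = 0.0074507 * 6.022e23
SA = molecules * sigma / mass
SA = (167.0 / 22414) * 6.022e23 * 0.162e-18 / 0.54
SA = 1346.0 m^2/g

1346.0


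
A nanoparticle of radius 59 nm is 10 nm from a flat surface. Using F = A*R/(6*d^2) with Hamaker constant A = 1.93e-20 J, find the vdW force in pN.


Convert to SI: R = 59 nm = 5.9e-08 m, d = 10 nm = 1e-08 m
F = A * R / (6 * d^2)
F = 1.93e-20 * 5.9e-08 / (6 * (1e-08)^2)
F = 1.89783e-12 N = 1.898 pN

1.898


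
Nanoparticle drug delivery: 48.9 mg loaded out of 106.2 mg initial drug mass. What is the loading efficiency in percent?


Drug loading efficiency = (drug loaded / drug initial) * 100
DLE = 48.9 / 106.2 * 100
DLE = 0.4605 * 100
DLE = 46.05%

46.05


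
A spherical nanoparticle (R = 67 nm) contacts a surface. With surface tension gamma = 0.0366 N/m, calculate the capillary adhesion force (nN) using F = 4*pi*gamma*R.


Convert radius: R = 67 nm = 6.7e-08 m
F = 4 * pi * gamma * R
F = 4 * pi * 0.0366 * 6.7e-08
F = 3.08153e-08 N = 30.8153 nN

30.8153


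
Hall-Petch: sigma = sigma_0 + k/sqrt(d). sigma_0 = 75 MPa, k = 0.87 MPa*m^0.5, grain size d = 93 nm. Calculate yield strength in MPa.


d = 93 nm = 9.3e-08 m
sqrt(d) = 0.000304959
Hall-Petch contribution = k / sqrt(d) = 0.87 / 0.000304959 = 2852.8 MPa
sigma = sigma_0 + k/sqrt(d) = 75 + 2852.8 = 2927.8 MPa

2927.8


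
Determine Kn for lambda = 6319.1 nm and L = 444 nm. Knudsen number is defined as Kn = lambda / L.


Knudsen number Kn = lambda / L
Kn = 6319.1 / 444
Kn = 14.2322

14.2322


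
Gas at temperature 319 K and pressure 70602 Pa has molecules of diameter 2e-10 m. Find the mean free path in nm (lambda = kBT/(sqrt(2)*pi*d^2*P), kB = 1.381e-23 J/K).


Mean free path: lambda = kB*T / (sqrt(2) * pi * d^2 * P)
lambda = 1.381e-23 * 319 / (sqrt(2) * pi * (2e-10)^2 * 70602)
lambda = 3.51109e-07 m
lambda = 351.11 nm

351.11


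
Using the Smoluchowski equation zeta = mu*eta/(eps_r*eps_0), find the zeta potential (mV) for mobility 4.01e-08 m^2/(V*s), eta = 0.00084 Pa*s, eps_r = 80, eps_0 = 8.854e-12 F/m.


Smoluchowski equation: zeta = mu * eta / (eps_r * eps_0)
zeta = 4.01e-08 * 0.00084 / (80 * 8.854e-12)
zeta = 0.047555 V = 47.55 mV

47.55


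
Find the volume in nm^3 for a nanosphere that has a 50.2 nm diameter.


Radius r = 50.2/2 = 25.1 nm
Volume V = (4/3) * pi * r^3
V = (4/3) * pi * (25.1)^3
V = 66238.39 nm^3

66238.39


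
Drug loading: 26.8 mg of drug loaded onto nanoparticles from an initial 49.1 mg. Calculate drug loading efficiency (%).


Drug loading efficiency = (drug loaded / drug initial) * 100
DLE = 26.8 / 49.1 * 100
DLE = 0.5458 * 100
DLE = 54.58%

54.58


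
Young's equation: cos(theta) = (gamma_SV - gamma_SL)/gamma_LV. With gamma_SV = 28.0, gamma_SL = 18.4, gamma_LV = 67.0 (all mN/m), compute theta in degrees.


cos(theta) = (gamma_SV - gamma_SL) / gamma_LV
cos(theta) = (28.0 - 18.4) / 67.0
cos(theta) = 0.143284
theta = arccos(0.143284) = 81.76 degrees

81.76


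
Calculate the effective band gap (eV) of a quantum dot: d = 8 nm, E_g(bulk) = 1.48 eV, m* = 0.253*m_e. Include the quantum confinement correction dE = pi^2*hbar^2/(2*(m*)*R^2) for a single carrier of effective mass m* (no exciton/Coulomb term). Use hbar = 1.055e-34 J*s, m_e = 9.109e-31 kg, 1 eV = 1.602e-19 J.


Radius R = 8/2 nm = 4e-09 m
Confinement energy dE = pi^2 * hbar^2 / (2 * m_eff * m_e * R^2)
dE = pi^2 * (1.055e-34)^2 / (2 * 0.253 * 9.109e-31 * (4e-09)^2) J, divided by 1.602e-19 J/eV
dE = 0.093 eV
Total band gap = E_g(bulk) + dE = 1.48 + 0.093 = 1.573 eV

1.573


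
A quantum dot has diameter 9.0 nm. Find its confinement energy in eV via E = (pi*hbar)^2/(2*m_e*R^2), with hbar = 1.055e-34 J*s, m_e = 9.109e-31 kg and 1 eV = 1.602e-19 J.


Radius R = 9.0/2 = 4.5 nm = 4.5e-09 m
E = (pi * 1.055e-34)^2 / (2 * 9.109e-31 * (4.5e-09)^2)
E(J) = 2.97769e-21
E = E(J) / 1.602e-19 = 0.0186 eV

0.0186


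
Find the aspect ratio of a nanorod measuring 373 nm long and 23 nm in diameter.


Aspect ratio AR = length / diameter
AR = 373 / 23
AR = 16.22

16.22


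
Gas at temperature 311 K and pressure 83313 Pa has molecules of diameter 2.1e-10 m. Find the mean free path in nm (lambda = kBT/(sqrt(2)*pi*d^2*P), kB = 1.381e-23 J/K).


Mean free path: lambda = kB*T / (sqrt(2) * pi * d^2 * P)
lambda = 1.381e-23 * 311 / (sqrt(2) * pi * (2.1e-10)^2 * 83313)
lambda = 2.6311e-07 m
lambda = 263.11 nm

263.11


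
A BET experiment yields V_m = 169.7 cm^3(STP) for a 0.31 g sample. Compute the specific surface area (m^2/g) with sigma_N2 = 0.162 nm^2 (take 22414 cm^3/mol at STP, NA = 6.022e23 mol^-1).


Number of moles in monolayer = V_m / 22414 = 169.7 / 22414 = 0.00757116
Number of molecules = moles * NA = 0.00757116 * 6.022e23
SA = molecules * sigma / mass
SA = (169.7 / 22414) * 6.022e23 * 0.162e-18 / 0.31
SA = 2382.6 m^2/g

2382.6


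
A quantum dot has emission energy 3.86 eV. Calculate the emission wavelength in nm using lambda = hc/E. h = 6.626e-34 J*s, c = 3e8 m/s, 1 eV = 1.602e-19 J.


Convert energy: E = 3.86 eV = 3.86 * 1.602e-19 = 6.18372e-19 J
lambda = h*c / E = 6.626e-34 * 3e8 / 6.18372e-19
lambda = 3.21457e-07 m = 321.5 nm

321.5


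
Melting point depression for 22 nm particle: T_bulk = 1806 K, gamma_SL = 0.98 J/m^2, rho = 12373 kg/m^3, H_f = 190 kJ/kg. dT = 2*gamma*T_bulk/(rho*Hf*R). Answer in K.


Radius R = 22/2 = 11 nm = 1.1e-08 m
Convert H_f = 190 kJ/kg = 190000 J/kg
dT = 2 * gamma_SL * T_bulk / (rho * H_f * R)
dT = 2 * 0.98 * 1806 / (12373 * 190000 * 1.1e-08)
dT = 136.9 K

136.9


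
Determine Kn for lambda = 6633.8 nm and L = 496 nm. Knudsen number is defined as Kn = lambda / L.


Knudsen number Kn = lambda / L
Kn = 6633.8 / 496
Kn = 13.3746

13.3746


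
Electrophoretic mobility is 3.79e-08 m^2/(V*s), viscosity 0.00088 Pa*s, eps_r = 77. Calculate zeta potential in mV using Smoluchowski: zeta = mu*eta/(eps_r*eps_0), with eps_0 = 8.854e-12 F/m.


Smoluchowski equation: zeta = mu * eta / (eps_r * eps_0)
zeta = 3.79e-08 * 0.00088 / (77 * 8.854e-12)
zeta = 0.048921 V = 48.92 mV

48.92


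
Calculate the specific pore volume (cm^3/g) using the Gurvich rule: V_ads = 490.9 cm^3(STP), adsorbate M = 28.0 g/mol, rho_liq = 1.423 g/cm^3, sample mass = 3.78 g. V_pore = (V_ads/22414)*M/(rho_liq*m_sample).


Moles adsorbed n = V_ads / 22414 = 490.9 / 22414 = 2.190149e-02 mol
Liquid volume V_liq = n * M / rho_liq = 2.190149e-02 * 28.0 / 1.423 = 0.43095 cm^3
Specific pore volume V_pore = V_liq / m_sample = 0.43095 / 3.78
V_pore = 0.114 cm^3/g

0.114


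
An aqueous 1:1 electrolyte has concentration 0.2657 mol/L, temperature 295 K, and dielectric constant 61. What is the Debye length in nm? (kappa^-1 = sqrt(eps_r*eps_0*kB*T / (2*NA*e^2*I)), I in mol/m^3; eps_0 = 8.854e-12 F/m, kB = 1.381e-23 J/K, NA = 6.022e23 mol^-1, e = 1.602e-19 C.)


Ionic strength I = 0.2657 * 1^2 * 1000 = 265.7 mol/m^3
kappa^-1 = sqrt(61 * 8.854e-12 * 1.381e-23 * 295 / (2 * 6.022e23 * (1.602e-19)^2 * 265.7))
kappa^-1 = 0.518 nm

0.518


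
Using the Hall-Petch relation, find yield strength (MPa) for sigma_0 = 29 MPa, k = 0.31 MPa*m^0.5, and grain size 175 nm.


d = 175 nm = 1.75e-07 m
sqrt(d) = 0.00041833
Hall-Petch contribution = k / sqrt(d) = 0.31 / 0.00041833 = 741.0 MPa
sigma = sigma_0 + k/sqrt(d) = 29 + 741.0 = 770.0 MPa

770.0


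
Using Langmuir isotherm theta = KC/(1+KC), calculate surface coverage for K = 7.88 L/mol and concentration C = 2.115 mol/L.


Langmuir isotherm: theta = K*C / (1 + K*C)
K*C = 7.88 * 2.115 = 16.6662
theta = 16.6662 / (1 + 16.6662) = 16.6662 / 17.6662
theta = 0.9434

0.9434


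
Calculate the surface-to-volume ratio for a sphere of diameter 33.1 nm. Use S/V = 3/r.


Radius r = 33.1/2 = 16.55 nm
S/V = 3 / r = 3 / 16.55
S/V = 0.1813 nm^-1

0.1813


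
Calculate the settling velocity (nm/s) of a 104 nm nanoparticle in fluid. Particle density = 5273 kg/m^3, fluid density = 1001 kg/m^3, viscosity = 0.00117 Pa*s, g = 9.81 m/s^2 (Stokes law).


Radius R = 104/2 nm = 5.2e-08 m
Density difference = 5273 - 1001 = 4272 kg/m^3
v = 2 * R^2 * (rho_p - rho_f) * g / (9 * eta)
v = 2 * (5.2e-08)^2 * 4272 * 9.81 / (9 * 0.00117)
v = 2.15233e-08 m/s = 21.5233 nm/s

21.5233


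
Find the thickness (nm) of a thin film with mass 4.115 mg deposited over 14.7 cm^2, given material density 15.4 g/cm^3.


Convert: m = 4.115 mg = 4.1150e-06 kg, A = 14.7 cm^2 = 1.4700e-03 m^2, rho = 15.4 g/cm^3 = 15400 kg/m^3
t = m / (A * rho)
t = 4.1150e-06 / (1.4700e-03 * 15400)
t = 1.8177e-07 m = 181.8 nm

181.8


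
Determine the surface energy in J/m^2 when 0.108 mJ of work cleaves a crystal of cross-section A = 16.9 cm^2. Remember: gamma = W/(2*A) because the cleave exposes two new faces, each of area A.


Convert: A = 16.9 cm^2 = 0.00169 m^2, W = 0.108 mJ = 0.000108 J
Cleaving exposes two faces of area A, so total new surface = 2*A and gamma = W / (2*A)
gamma = 0.000108 / (2 * 0.00169)
gamma = 0.032 J/m^2

0.032


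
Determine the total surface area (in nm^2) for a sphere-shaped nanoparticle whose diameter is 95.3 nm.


Radius r = 95.3/2 = 47.65 nm
Surface area SA = 4 * pi * r^2
SA = 4 * pi * (47.65)^2
SA = 28532.23 nm^2

28532.23


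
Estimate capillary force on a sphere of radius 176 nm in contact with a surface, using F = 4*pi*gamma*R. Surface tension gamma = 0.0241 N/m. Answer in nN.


Convert radius: R = 176 nm = 1.76e-07 m
F = 4 * pi * gamma * R
F = 4 * pi * 0.0241 * 1.76e-07
F = 5.33015e-08 N = 53.3015 nN

53.3015


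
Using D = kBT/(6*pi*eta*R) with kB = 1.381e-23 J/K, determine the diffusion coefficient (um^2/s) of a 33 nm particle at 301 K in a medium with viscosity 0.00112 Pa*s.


Radius R = 33/2 = 16.5 nm = 1.65e-08 m
D = kB*T / (6*pi*eta*R)
D = 1.381e-23 * 301 / (6 * pi * 0.00112 * 1.65e-08)
D = 1.19332e-11 m^2/s = 11.933 um^2/s

11.933


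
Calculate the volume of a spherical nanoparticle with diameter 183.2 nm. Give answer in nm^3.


Radius r = 183.2/2 = 91.6 nm
Volume V = (4/3) * pi * r^3
V = (4/3) * pi * (91.6)^3
V = 3219400.67 nm^3

3219400.67


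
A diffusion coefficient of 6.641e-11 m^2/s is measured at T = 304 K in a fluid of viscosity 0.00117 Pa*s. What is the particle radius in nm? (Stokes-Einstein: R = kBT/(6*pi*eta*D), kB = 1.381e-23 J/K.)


Stokes-Einstein: R = kB*T / (6*pi*eta*D)
R = 1.381e-23 * 304 / (6 * pi * 0.00117 * 6.641e-11)
R = 2.86647e-09 m = 2.87 nm

2.87


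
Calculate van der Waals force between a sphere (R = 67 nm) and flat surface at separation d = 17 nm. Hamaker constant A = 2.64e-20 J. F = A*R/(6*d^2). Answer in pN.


Convert to SI: R = 67 nm = 6.7e-08 m, d = 17 nm = 1.7e-08 m
F = A * R / (6 * d^2)
F = 2.64e-20 * 6.7e-08 / (6 * (1.7e-08)^2)
F = 1.02007e-12 N = 1.02 pN

1.02


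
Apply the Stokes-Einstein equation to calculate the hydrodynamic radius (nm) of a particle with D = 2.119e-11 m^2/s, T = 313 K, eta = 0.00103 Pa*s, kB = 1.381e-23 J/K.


Stokes-Einstein: R = kB*T / (6*pi*eta*D)
R = 1.381e-23 * 313 / (6 * pi * 0.00103 * 2.119e-11)
R = 1.05068e-08 m = 10.51 nm

10.51


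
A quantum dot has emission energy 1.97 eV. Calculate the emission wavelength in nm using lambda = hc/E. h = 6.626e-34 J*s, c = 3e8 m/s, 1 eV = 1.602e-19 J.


Convert energy: E = 1.97 eV = 1.97 * 1.602e-19 = 3.15594e-19 J
lambda = h*c / E = 6.626e-34 * 3e8 / 3.15594e-19
lambda = 6.2986e-07 m = 629.9 nm

629.9


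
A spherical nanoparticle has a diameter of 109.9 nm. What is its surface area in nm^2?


Radius r = 109.9/2 = 54.95 nm
Surface area SA = 4 * pi * r^2
SA = 4 * pi * (54.95)^2
SA = 37944.19 nm^2

37944.19


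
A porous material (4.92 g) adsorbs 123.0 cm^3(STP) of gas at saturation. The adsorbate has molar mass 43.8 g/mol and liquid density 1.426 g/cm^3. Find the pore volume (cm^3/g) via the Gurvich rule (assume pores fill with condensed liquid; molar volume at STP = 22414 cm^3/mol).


Moles adsorbed n = V_ads / 22414 = 123.0 / 22414 = 5.487642e-03 mol
Liquid volume V_liq = n * M / rho_liq = 5.487642e-03 * 43.8 / 1.426 = 0.16855 cm^3
Specific pore volume V_pore = V_liq / m_sample = 0.16855 / 4.92
V_pore = 0.0343 cm^3/g

0.0343


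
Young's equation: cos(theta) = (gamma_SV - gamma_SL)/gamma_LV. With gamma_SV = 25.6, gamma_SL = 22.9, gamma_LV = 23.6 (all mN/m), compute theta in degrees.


cos(theta) = (gamma_SV - gamma_SL) / gamma_LV
cos(theta) = (25.6 - 22.9) / 23.6
cos(theta) = 0.114407
theta = arccos(0.114407) = 83.43 degrees

83.43


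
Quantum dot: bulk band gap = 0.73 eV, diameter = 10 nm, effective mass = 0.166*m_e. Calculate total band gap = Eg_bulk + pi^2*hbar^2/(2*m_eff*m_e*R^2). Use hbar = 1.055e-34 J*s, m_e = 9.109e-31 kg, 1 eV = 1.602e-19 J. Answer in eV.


Radius R = 10/2 nm = 5e-09 m
Confinement energy dE = pi^2 * hbar^2 / (2 * m_eff * m_e * R^2)
dE = pi^2 * (1.055e-34)^2 / (2 * 0.166 * 9.109e-31 * (5e-09)^2) J, divided by 1.602e-19 J/eV
dE = 0.0907 eV
Total band gap = E_g(bulk) + dE = 0.73 + 0.0907 = 0.8207 eV

0.8207


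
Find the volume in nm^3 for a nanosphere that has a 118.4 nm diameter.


Radius r = 118.4/2 = 59.2 nm
Volume V = (4/3) * pi * r^3
V = (4/3) * pi * (59.2)^3
V = 869067.94 nm^3

869067.94


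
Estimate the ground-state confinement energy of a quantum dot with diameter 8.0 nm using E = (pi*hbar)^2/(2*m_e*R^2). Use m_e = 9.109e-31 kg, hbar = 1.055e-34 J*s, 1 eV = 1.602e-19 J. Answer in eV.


Radius R = 8.0/2 = 4 nm = 4e-09 m
E = (pi * 1.055e-34)^2 / (2 * 9.109e-31 * (4e-09)^2)
E(J) = 3.76863e-21
E = E(J) / 1.602e-19 = 0.0235 eV

0.0235


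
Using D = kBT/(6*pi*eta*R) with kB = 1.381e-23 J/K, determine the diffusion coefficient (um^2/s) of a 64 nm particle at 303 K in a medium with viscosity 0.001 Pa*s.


Radius R = 64/2 = 32 nm = 3.2e-08 m
D = kB*T / (6*pi*eta*R)
D = 1.381e-23 * 303 / (6 * pi * 0.001 * 3.2e-08)
D = 6.93722e-12 m^2/s = 6.937 um^2/s

6.937


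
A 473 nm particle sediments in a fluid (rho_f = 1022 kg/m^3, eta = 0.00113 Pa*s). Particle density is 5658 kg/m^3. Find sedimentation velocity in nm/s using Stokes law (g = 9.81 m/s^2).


Radius R = 473/2 nm = 2.365e-07 m
Density difference = 5658 - 1022 = 4636 kg/m^3
v = 2 * R^2 * (rho_p - rho_f) * g / (9 * eta)
v = 2 * (2.365e-07)^2 * 4636 * 9.81 / (9 * 0.00113)
v = 5.00246e-07 m/s = 500.2462 nm/s

500.2462


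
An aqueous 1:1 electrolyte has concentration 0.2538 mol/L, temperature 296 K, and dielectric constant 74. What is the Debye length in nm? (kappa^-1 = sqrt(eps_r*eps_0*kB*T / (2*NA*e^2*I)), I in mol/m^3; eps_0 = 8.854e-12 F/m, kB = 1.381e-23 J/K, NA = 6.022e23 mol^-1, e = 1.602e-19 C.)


Ionic strength I = 0.2538 * 1^2 * 1000 = 253.8 mol/m^3
kappa^-1 = sqrt(74 * 8.854e-12 * 1.381e-23 * 296 / (2 * 6.022e23 * (1.602e-19)^2 * 253.8))
kappa^-1 = 0.584 nm

0.584


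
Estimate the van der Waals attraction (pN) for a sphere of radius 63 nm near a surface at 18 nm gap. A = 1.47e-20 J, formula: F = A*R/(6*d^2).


Convert to SI: R = 63 nm = 6.3e-08 m, d = 18 nm = 1.8e-08 m
F = A * R / (6 * d^2)
F = 1.47e-20 * 6.3e-08 / (6 * (1.8e-08)^2)
F = 4.76389e-13 N = 0.476 pN

0.476


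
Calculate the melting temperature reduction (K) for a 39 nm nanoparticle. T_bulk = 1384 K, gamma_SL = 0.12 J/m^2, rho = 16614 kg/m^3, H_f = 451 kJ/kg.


Radius R = 39/2 = 19.5 nm = 1.95e-08 m
Convert H_f = 451 kJ/kg = 451000 J/kg
dT = 2 * gamma_SL * T_bulk / (rho * H_f * R)
dT = 2 * 0.12 * 1384 / (16614 * 451000 * 1.95e-08)
dT = 2.3 K

2.3


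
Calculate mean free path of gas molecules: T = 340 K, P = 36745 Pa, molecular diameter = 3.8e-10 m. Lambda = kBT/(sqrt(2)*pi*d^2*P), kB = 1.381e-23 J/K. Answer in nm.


Mean free path: lambda = kB*T / (sqrt(2) * pi * d^2 * P)
lambda = 1.381e-23 * 340 / (sqrt(2) * pi * (3.8e-10)^2 * 36745)
lambda = 1.99178e-07 m
lambda = 199.18 nm

199.18


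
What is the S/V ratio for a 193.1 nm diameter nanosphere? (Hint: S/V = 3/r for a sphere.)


Radius r = 193.1/2 = 96.55 nm
S/V = 3 / r = 3 / 96.55
S/V = 0.0311 nm^-1

0.0311


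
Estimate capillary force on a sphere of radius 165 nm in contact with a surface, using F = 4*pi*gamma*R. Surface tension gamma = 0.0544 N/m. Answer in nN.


Convert radius: R = 165 nm = 1.65e-07 m
F = 4 * pi * gamma * R
F = 4 * pi * 0.0544 * 1.65e-07
F = 1.12796e-07 N = 112.7957 nN

112.7957


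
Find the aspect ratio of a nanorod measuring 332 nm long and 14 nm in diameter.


Aspect ratio AR = length / diameter
AR = 332 / 14
AR = 23.71

23.71


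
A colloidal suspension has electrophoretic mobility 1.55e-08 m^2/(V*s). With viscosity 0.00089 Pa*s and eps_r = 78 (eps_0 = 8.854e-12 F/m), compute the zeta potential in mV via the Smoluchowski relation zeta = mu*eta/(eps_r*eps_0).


Smoluchowski equation: zeta = mu * eta / (eps_r * eps_0)
zeta = 1.55e-08 * 0.00089 / (78 * 8.854e-12)
zeta = 0.019975 V = 19.98 mV

19.98


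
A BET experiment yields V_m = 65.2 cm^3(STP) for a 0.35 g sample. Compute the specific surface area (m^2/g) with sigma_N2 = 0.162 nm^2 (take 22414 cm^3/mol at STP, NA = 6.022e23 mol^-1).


Number of moles in monolayer = V_m / 22414 = 65.2 / 22414 = 0.0029089
Number of molecules = moles * NA = 0.0029089 * 6.022e23
SA = molecules * sigma / mass
SA = (65.2 / 22414) * 6.022e23 * 0.162e-18 / 0.35
SA = 810.8 m^2/g

810.8


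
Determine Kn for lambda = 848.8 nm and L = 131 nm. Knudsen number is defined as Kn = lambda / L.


Knudsen number Kn = lambda / L
Kn = 848.8 / 131
Kn = 6.4794

6.4794


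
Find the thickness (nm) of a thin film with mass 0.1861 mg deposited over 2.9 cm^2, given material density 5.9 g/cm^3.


Convert: m = 0.1861 mg = 1.8610e-07 kg, A = 2.9 cm^2 = 2.9000e-04 m^2, rho = 5.9 g/cm^3 = 5900 kg/m^3
t = m / (A * rho)
t = 1.8610e-07 / (2.9000e-04 * 5900)
t = 1.0877e-07 m = 108.8 nm

108.8


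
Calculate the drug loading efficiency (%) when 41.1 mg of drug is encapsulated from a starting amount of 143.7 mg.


Drug loading efficiency = (drug loaded / drug initial) * 100
DLE = 41.1 / 143.7 * 100
DLE = 0.286 * 100
DLE = 28.6%

28.6


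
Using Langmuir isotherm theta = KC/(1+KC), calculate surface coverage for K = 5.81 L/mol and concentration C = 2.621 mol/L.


Langmuir isotherm: theta = K*C / (1 + K*C)
K*C = 5.81 * 2.621 = 15.22801
theta = 15.22801 / (1 + 15.22801) = 15.22801 / 16.22801
theta = 0.9384

0.9384


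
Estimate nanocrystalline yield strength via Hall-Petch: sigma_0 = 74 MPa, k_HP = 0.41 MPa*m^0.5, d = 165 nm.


d = 165 nm = 1.65e-07 m
sqrt(d) = 0.0004062019
Hall-Petch contribution = k / sqrt(d) = 0.41 / 0.0004062019 = 1009.4 MPa
sigma = sigma_0 + k/sqrt(d) = 74 + 1009.4 = 1083.4 MPa

1083.4


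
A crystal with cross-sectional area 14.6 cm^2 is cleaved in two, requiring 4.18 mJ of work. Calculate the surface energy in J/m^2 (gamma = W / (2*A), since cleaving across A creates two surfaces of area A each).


Convert: A = 14.6 cm^2 = 0.00146 m^2, W = 4.18 mJ = 0.00418 J
Cleaving exposes two faces of area A, so total new surface = 2*A and gamma = W / (2*A)
gamma = 0.00418 / (2 * 0.00146)
gamma = 1.432 J/m^2

1.432


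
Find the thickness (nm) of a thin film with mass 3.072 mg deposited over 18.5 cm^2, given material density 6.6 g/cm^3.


Convert: m = 3.072 mg = 3.0720e-06 kg, A = 18.5 cm^2 = 1.8500e-03 m^2, rho = 6.6 g/cm^3 = 6600 kg/m^3
t = m / (A * rho)
t = 3.0720e-06 / (1.8500e-03 * 6600)
t = 2.5160e-07 m = 251.6 nm

251.6


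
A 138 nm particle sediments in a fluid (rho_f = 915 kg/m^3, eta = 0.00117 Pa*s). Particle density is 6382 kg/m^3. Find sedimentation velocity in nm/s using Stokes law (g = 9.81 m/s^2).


Radius R = 138/2 nm = 6.9e-08 m
Density difference = 6382 - 915 = 5467 kg/m^3
v = 2 * R^2 * (rho_p - rho_f) * g / (9 * eta)
v = 2 * (6.9e-08)^2 * 5467 * 9.81 / (9 * 0.00117)
v = 4.84973e-08 m/s = 48.4973 nm/s

48.4973


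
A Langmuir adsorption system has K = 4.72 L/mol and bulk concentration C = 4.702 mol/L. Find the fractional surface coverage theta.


Langmuir isotherm: theta = K*C / (1 + K*C)
K*C = 4.72 * 4.702 = 22.19344
theta = 22.19344 / (1 + 22.19344) = 22.19344 / 23.19344
theta = 0.9569

0.9569


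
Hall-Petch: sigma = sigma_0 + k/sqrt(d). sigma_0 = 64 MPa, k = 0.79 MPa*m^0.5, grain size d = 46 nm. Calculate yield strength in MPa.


d = 46 nm = 4.6e-08 m
sqrt(d) = 0.0002144761
Hall-Petch contribution = k / sqrt(d) = 0.79 / 0.0002144761 = 3683.4 MPa
sigma = sigma_0 + k/sqrt(d) = 64 + 3683.4 = 3747.4 MPa

3747.4


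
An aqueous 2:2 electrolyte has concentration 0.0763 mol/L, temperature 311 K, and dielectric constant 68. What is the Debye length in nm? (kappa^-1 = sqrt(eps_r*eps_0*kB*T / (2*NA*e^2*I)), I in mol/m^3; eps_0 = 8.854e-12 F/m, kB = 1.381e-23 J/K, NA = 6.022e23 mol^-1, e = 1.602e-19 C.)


Ionic strength I = 0.0763 * 2^2 * 1000 = 305.2 mol/m^3
kappa^-1 = sqrt(68 * 8.854e-12 * 1.381e-23 * 311 / (2 * 6.022e23 * (1.602e-19)^2 * 305.2))
kappa^-1 = 0.524 nm

0.524


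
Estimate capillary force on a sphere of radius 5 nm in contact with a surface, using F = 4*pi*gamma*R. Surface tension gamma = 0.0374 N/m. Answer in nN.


Convert radius: R = 5 nm = 5e-09 m
F = 4 * pi * gamma * R
F = 4 * pi * 0.0374 * 5e-09
F = 2.34991e-09 N = 2.3499 nN

2.3499


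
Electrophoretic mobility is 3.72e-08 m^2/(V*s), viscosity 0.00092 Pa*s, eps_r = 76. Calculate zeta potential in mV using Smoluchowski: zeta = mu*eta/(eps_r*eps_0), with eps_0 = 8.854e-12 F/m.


Smoluchowski equation: zeta = mu * eta / (eps_r * eps_0)
zeta = 3.72e-08 * 0.00092 / (76 * 8.854e-12)
zeta = 0.05086 V = 50.86 mV

50.86


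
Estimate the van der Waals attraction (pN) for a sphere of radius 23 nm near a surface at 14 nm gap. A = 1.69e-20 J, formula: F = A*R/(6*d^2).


Convert to SI: R = 23 nm = 2.3e-08 m, d = 14 nm = 1.4e-08 m
F = A * R / (6 * d^2)
F = 1.69e-20 * 2.3e-08 / (6 * (1.4e-08)^2)
F = 3.30527e-13 N = 0.331 pN

0.331


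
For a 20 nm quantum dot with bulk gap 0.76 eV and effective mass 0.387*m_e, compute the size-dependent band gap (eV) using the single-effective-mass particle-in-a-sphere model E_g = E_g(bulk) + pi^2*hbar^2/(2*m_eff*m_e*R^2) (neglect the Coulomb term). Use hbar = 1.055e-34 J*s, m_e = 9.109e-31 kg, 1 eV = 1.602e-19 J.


Radius R = 20/2 nm = 1e-08 m
Confinement energy dE = pi^2 * hbar^2 / (2 * m_eff * m_e * R^2)
dE = pi^2 * (1.055e-34)^2 / (2 * 0.387 * 9.109e-31 * (1e-08)^2) J, divided by 1.602e-19 J/eV
dE = 0.0097 eV
Total band gap = E_g(bulk) + dE = 0.76 + 0.0097 = 0.7697 eV

0.7697


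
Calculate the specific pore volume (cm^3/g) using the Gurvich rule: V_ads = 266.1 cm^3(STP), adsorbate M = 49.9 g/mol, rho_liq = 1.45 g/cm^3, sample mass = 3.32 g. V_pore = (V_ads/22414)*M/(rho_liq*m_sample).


Moles adsorbed n = V_ads / 22414 = 266.1 / 22414 = 1.187204e-02 mol
Liquid volume V_liq = n * M / rho_liq = 1.187204e-02 * 49.9 / 1.45 = 0.40856 cm^3
Specific pore volume V_pore = V_liq / m_sample = 0.40856 / 3.32
V_pore = 0.1231 cm^3/g

0.1231


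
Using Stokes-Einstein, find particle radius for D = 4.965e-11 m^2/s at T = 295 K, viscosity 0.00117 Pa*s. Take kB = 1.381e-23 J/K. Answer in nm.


Stokes-Einstein: R = kB*T / (6*pi*eta*D)
R = 1.381e-23 * 295 / (6 * pi * 0.00117 * 4.965e-11)
R = 3.72057e-09 m = 3.72 nm

3.72
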